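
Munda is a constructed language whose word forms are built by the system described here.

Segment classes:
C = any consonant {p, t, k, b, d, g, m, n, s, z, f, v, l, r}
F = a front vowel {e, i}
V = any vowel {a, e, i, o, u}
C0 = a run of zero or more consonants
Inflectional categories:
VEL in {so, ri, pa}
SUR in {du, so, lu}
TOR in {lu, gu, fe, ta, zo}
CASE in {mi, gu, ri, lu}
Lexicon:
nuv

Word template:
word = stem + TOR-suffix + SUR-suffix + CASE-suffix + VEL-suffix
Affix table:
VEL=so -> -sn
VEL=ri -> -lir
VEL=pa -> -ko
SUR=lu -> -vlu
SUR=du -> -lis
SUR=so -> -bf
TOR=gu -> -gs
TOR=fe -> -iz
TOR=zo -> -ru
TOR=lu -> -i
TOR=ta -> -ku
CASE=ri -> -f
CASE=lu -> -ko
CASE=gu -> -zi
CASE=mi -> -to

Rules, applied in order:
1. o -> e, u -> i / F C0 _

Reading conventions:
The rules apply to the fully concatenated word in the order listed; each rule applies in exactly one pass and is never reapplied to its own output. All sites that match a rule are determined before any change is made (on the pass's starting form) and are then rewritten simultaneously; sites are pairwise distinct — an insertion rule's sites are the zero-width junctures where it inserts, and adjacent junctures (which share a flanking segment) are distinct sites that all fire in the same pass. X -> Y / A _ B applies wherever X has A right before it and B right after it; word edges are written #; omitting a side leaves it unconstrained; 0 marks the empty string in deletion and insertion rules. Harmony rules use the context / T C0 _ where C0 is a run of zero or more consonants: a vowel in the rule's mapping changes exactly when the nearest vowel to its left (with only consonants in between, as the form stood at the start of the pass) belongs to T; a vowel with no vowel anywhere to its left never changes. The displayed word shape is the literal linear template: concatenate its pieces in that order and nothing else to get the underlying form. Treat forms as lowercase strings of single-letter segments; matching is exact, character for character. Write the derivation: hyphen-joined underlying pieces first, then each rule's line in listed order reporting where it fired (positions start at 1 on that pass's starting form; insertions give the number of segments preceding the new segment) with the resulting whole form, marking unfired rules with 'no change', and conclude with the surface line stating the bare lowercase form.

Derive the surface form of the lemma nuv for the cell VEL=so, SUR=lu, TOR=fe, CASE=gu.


underlying: nuv-iz-vlu-zi-sn
1. o -> e, u -> i / F C0 _: fires at position(s) 8: nuvizvlizisn
surface: nuvizvlizisn


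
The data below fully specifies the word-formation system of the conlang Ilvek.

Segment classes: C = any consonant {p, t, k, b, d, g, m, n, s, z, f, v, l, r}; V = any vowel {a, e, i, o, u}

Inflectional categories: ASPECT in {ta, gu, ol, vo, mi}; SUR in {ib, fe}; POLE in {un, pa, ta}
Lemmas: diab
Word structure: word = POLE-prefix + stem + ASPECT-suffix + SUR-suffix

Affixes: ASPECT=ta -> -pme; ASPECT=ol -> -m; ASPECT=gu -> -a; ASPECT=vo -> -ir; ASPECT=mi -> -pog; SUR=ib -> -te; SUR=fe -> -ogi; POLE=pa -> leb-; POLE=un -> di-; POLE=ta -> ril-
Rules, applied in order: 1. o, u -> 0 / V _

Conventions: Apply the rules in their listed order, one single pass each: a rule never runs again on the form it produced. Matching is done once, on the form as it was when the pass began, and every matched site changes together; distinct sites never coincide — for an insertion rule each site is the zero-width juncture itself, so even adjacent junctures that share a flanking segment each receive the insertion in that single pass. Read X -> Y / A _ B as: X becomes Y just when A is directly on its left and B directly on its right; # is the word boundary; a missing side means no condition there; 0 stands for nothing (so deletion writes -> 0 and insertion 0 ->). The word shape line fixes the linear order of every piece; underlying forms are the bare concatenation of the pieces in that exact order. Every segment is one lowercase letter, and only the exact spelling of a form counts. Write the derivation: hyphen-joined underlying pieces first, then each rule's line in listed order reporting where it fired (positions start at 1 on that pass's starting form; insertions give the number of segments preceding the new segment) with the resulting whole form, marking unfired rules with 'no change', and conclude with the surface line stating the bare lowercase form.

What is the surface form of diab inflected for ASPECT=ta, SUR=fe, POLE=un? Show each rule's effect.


underlying: di-diab-pme-ogi
1. o, u -> 0 / V _: fires at position(s) 10: didiabpmegi
surface: didiabpmegi


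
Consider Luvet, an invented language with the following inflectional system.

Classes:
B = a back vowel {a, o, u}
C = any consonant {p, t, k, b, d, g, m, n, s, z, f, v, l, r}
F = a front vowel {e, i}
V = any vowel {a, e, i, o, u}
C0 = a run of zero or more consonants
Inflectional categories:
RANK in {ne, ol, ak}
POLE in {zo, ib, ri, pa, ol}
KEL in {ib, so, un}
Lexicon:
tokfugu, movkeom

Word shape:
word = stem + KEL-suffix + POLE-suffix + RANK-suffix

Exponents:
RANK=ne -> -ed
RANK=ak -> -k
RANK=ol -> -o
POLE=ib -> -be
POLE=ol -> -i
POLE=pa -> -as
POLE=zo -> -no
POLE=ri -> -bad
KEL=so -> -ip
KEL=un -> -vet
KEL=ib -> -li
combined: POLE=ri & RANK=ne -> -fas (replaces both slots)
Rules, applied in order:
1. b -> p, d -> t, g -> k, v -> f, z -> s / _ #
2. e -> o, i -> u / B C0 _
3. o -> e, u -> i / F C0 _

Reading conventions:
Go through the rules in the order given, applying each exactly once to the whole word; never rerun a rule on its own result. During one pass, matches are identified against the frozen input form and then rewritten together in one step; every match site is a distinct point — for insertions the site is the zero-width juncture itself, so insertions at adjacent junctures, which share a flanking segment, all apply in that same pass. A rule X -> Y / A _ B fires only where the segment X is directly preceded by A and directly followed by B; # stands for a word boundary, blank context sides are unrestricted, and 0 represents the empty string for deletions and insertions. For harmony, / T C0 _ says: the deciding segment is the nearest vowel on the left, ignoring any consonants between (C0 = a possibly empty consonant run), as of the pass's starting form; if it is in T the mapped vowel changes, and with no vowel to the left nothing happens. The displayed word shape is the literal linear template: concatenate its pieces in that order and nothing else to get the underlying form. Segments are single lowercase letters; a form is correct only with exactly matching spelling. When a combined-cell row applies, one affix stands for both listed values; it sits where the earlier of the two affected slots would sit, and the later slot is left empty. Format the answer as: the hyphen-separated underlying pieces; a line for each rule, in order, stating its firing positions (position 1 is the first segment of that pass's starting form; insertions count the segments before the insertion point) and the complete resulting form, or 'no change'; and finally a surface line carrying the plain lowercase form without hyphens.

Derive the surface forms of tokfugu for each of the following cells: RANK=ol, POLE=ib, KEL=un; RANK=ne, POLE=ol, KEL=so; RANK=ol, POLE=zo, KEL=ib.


cell RANK=ol, POLE=ib, KEL=un:
underlying: tokfugu-vet-be-o
1. b -> p, d -> t, g -> k, v -> f, z -> s / _ #: no change
2. e -> o, i -> u / B C0 _: fires at position(s) 9: tokfuguvotbeo
3. o -> e, u -> i / F C0 _: fires at position(s) 13: tokfuguvotbee
surface: tokfuguvotbee

cell RANK=ne, POLE=ol, KEL=so:
underlying: tokfugu-ip-i-ed
1. b -> p, d -> t, g -> k, v -> f, z -> s / _ #: fires at position(s) 12: tokfuguipiet
2. e -> o, i -> u / B C0 _: fires at position(s) 8: tokfuguupiet
3. o -> e, u -> i / F C0 _: no change
surface: tokfuguupiet

cell RANK=ol, POLE=zo, KEL=ib:
underlying: tokfugu-li-no-o
1. b -> p, d -> t, g -> k, v -> f, z -> s / _ #: no change
2. e -> o, i -> u / B C0 _: fires at position(s) 9: tokfugulunoo
3. o -> e, u -> i / F C0 _: no change
surface: tokfugulunoo


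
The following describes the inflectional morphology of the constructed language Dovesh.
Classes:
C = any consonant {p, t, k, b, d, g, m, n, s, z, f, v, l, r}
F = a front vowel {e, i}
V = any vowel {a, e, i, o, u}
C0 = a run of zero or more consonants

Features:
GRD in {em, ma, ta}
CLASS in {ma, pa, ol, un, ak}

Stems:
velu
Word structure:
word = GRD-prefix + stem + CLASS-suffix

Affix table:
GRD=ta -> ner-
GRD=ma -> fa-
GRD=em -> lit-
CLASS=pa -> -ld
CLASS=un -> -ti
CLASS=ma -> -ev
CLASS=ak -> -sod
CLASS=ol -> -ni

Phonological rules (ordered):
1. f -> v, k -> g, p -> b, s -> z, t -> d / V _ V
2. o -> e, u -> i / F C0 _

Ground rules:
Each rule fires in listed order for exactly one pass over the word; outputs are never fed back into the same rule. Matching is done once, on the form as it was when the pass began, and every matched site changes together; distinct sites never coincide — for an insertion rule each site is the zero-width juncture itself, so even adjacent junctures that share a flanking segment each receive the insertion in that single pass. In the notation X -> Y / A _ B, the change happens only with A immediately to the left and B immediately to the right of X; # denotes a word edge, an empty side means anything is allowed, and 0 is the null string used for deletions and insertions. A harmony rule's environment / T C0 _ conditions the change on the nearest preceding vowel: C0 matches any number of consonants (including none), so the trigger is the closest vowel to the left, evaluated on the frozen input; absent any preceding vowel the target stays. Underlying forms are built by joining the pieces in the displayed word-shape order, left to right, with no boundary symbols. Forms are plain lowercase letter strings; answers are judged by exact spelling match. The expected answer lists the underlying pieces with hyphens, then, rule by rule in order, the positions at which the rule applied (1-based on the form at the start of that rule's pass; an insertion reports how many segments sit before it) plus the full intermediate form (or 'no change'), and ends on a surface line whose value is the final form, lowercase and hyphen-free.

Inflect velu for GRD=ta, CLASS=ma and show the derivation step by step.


underlying: ner-velu-ev
1. f -> v, k -> g, p -> b, s -> z, t -> d / V _ V: no change
2. o -> e, u -> i / F C0 _: fires at position(s) 7: nerveliev
surface: nerveliev


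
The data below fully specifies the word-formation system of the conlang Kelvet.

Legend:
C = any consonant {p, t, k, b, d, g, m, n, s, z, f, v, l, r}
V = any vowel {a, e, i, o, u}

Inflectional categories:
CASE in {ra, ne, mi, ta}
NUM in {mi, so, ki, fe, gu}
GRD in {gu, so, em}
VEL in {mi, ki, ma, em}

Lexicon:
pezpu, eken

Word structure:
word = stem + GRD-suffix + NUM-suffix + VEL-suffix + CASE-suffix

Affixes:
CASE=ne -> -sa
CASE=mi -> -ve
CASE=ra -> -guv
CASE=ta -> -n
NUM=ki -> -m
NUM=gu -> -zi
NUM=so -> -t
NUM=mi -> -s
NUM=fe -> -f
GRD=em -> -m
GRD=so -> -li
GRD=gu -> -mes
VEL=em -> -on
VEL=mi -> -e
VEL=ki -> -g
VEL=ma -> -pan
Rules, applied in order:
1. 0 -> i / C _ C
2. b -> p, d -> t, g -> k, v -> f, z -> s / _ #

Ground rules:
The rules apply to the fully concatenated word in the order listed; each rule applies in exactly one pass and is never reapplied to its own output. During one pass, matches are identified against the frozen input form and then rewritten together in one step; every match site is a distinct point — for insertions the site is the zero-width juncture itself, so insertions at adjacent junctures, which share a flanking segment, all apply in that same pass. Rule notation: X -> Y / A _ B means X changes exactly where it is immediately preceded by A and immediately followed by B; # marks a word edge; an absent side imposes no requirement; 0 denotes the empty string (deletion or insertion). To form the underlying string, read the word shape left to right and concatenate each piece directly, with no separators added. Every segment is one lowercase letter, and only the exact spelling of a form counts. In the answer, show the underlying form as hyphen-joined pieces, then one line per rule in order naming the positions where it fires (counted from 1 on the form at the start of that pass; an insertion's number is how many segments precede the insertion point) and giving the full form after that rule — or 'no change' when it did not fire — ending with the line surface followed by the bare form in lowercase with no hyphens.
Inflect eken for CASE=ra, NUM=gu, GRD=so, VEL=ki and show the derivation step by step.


underlying: eken-li-zi-g-guv
1. 0 -> i / C _ C: inserts after position(s) 4, 9: ekenilizigiguv
2. b -> p, d -> t, g -> k, v -> f, z -> s / _ #: fires at position(s) 14: ekenilizigiguf
surface: ekenilizigiguf


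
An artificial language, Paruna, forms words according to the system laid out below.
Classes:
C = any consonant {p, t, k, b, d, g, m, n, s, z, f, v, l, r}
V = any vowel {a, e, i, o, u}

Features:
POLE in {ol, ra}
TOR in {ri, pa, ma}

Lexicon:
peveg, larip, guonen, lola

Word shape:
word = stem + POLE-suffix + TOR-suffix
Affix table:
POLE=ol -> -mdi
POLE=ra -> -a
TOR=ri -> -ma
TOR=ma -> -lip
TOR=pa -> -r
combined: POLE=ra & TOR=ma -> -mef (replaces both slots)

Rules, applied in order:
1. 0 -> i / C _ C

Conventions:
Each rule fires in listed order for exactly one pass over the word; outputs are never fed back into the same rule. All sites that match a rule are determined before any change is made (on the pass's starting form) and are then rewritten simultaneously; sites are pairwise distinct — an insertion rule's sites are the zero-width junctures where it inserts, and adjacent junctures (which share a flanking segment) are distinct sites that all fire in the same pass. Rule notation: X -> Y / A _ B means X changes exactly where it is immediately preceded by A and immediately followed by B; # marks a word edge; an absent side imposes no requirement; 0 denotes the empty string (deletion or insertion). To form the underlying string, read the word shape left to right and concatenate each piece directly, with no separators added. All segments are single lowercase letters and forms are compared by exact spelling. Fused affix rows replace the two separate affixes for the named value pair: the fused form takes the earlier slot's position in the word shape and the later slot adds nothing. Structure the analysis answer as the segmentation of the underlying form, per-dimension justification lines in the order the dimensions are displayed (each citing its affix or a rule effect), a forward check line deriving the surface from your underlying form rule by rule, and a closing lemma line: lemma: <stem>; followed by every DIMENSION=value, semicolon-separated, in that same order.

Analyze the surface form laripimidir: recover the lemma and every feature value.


underlying: larip-mdi-r
POLE=ol - signalled by the affix -mdi
TOR=pa - signalled by the affix -r
check: laripmdir -> laripimidir
lemma: larip; POLE=ol; TOR=pa


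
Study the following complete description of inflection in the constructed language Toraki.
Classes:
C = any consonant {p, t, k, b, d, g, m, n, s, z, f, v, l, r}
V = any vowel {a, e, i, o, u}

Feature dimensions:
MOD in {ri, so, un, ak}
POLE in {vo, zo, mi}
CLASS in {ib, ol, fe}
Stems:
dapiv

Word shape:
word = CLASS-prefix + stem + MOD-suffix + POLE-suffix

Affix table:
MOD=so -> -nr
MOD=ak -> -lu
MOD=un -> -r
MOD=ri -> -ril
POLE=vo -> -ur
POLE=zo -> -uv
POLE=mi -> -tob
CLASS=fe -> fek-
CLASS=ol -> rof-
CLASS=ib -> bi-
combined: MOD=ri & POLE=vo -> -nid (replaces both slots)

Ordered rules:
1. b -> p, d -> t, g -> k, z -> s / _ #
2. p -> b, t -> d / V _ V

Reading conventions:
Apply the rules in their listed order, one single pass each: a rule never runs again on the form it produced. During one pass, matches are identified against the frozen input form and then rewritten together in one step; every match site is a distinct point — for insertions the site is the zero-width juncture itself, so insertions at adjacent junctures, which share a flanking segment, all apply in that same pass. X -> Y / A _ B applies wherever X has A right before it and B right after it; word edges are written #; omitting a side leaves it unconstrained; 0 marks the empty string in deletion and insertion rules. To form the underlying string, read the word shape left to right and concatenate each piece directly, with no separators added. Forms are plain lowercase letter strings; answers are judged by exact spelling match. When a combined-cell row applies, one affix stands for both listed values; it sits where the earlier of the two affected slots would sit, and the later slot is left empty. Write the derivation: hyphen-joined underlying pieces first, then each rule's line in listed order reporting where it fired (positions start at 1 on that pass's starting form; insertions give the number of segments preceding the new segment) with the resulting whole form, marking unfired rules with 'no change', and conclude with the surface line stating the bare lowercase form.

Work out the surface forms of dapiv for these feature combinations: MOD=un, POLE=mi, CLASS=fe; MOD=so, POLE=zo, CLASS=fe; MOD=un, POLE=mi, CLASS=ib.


cell MOD=un, POLE=mi, CLASS=fe:
underlying: fek-dapiv-r-tob
1. b -> p, d -> t, g -> k, z -> s / _ #: fires at position(s) 12: fekdapivrtop
2. p -> b, t -> d / V _ V: fires at position(s) 6: fekdabivrtop
surface: fekdabivrtop

cell MOD=so, POLE=zo, CLASS=fe:
underlying: fek-dapiv-nr-uv
1. b -> p, d -> t, g -> k, z -> s / _ #: no change
2. p -> b, t -> d / V _ V: fires at position(s) 6: fekdabivnruv
surface: fekdabivnruv

cell MOD=un, POLE=mi, CLASS=ib:
underlying: bi-dapiv-r-tob
1. b -> p, d -> t, g -> k, z -> s / _ #: fires at position(s) 11: bidapivrtop
2. p -> b, t -> d / V _ V: fires at position(s) 5: bidabivrtop
surface: bidabivrtop


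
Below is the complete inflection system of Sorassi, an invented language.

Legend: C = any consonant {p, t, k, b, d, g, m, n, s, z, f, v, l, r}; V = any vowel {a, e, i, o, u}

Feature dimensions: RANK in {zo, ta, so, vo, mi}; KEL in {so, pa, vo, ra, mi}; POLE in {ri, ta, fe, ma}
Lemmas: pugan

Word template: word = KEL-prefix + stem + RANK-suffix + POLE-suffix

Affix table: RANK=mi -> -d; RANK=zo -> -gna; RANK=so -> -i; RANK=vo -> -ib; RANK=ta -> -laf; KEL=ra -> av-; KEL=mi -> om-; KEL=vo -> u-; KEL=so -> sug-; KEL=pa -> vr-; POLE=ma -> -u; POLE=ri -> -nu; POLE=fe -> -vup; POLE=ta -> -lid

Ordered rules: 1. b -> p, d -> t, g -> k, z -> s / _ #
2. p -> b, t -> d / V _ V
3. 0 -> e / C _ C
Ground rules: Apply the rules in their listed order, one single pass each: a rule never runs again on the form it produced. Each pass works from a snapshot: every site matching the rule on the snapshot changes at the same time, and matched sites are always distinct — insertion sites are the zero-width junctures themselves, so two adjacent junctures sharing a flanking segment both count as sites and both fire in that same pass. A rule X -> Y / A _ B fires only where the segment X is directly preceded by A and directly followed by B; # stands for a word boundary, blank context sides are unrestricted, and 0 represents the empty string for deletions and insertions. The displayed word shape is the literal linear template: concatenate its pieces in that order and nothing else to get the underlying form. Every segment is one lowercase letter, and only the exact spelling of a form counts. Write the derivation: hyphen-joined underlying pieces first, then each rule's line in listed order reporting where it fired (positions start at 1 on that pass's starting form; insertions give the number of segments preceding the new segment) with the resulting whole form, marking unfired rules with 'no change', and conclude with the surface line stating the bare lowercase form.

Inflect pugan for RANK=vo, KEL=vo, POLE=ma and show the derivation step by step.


underlying: u-pugan-ib-u
1. b -> p, d -> t, g -> k, z -> s / _ #: no change
2. p -> b, t -> d / V _ V: fires at position(s) 2: ubuganibu
3. 0 -> e / C _ C: no change
surface: ubuganibu


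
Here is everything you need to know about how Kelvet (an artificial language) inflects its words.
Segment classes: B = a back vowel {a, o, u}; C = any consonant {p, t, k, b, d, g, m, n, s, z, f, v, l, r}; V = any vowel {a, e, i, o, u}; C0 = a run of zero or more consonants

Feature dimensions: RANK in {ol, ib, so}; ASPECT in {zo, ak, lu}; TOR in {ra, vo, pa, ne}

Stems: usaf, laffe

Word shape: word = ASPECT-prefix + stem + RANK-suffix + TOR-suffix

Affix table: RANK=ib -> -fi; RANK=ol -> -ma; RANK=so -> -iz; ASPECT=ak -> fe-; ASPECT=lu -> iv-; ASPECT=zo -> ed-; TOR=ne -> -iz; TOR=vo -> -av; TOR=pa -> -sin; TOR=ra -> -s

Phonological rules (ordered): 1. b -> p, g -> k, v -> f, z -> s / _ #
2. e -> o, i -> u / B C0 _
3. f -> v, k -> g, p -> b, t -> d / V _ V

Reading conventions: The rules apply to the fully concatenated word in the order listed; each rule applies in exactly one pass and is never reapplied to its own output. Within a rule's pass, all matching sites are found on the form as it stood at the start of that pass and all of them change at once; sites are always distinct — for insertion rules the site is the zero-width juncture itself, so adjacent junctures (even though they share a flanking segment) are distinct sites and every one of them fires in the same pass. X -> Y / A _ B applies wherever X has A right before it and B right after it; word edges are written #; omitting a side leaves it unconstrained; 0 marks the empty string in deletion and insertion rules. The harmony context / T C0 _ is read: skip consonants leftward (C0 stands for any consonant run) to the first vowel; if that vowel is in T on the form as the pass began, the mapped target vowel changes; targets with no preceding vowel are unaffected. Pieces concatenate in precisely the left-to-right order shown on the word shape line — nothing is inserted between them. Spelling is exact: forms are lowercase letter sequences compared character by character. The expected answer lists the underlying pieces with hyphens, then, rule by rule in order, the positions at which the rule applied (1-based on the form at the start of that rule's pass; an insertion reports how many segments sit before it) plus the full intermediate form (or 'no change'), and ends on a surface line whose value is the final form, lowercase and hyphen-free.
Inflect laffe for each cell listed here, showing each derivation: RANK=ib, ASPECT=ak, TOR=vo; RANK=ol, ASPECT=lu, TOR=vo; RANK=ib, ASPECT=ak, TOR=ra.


cell RANK=ib, ASPECT=ak, TOR=vo:
underlying: fe-laffe-fi-av
1. b -> p, g -> k, v -> f, z -> s / _ #: fires at position(s) 11: felaffefiaf
2. e -> o, i -> u / B C0 _: fires at position(s) 7: felaffofiaf
3. f -> v, k -> g, p -> b, t -> d / V _ V: fires at position(s) 8: felaffoviaf
surface: felaffoviaf

cell RANK=ol, ASPECT=lu, TOR=vo:
underlying: iv-laffe-ma-av
1. b -> p, g -> k, v -> f, z -> s / _ #: fires at position(s) 11: ivlaffemaaf
2. e -> o, i -> u / B C0 _: fires at position(s) 7: ivlaffomaaf
3. f -> v, k -> g, p -> b, t -> d / V _ V: no change
surface: ivlaffomaaf

cell RANK=ib, ASPECT=ak, TOR=ra:
underlying: fe-laffe-fi-s
1. b -> p, g -> k, v -> f, z -> s / _ #: no change
2. e -> o, i -> u / B C0 _: fires at position(s) 7: felaffofis
3. f -> v, k -> g, p -> b, t -> d / V _ V: fires at position(s) 8: felaffovis
surface: felaffovis


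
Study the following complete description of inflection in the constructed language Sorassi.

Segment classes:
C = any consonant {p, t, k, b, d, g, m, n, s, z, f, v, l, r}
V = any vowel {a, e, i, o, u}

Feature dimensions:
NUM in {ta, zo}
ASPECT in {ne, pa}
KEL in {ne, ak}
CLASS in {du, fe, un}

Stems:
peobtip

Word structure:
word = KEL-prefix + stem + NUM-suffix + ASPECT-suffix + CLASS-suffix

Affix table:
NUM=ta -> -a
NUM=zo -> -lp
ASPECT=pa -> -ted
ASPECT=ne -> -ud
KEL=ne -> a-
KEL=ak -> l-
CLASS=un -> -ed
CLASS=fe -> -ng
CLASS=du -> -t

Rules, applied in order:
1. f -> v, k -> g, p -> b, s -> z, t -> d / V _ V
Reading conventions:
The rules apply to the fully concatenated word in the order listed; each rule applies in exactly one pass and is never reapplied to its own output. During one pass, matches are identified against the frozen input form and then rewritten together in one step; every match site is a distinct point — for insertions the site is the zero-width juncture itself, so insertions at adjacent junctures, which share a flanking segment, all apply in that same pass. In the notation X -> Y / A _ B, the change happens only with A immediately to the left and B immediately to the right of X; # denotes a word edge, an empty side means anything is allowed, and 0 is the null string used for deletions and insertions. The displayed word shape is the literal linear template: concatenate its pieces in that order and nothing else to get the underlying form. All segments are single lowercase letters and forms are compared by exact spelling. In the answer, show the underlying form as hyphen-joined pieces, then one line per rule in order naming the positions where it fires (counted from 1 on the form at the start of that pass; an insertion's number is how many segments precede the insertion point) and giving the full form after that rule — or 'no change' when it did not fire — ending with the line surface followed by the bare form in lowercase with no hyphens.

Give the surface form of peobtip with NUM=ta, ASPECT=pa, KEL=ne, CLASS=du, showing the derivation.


underlying: a-peobtip-a-ted-t
1. f -> v, k -> g, p -> b, s -> z, t -> d / V _ V: fires at position(s) 2, 8, 10: abeobtibadedt
surface: abeobtibadedt


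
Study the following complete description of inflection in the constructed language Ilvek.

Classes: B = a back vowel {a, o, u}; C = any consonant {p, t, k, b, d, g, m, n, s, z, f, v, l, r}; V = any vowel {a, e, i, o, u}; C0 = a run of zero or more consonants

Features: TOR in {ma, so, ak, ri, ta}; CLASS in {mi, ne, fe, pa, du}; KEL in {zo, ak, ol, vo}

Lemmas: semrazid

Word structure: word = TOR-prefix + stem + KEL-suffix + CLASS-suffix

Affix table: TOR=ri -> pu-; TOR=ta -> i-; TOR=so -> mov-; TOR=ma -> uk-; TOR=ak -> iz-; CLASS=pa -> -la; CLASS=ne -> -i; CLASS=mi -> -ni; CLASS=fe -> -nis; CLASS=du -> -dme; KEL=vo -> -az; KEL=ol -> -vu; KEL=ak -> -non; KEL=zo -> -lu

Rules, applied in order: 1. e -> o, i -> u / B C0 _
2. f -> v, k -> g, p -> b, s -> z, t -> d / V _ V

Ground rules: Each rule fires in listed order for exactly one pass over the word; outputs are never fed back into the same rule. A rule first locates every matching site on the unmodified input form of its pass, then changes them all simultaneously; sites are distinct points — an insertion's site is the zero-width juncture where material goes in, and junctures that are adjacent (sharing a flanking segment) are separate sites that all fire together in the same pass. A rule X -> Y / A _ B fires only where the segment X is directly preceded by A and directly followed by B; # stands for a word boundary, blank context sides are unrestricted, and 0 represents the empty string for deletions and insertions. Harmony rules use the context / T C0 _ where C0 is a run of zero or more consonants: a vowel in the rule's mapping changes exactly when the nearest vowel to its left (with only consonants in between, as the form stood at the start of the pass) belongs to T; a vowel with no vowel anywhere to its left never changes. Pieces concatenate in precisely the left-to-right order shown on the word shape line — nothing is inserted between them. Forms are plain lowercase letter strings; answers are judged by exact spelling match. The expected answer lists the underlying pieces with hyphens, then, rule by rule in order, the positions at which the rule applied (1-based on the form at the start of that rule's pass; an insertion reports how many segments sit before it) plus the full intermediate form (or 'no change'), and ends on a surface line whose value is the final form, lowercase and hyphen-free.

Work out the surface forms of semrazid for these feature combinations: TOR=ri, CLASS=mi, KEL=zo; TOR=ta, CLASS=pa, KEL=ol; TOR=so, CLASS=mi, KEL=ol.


cell TOR=ri, CLASS=mi, KEL=zo:
underlying: pu-semrazid-lu-ni
1. e -> o, i -> u / B C0 _: fires at position(s) 4, 9, 14: pusomrazudlunu
2. f -> v, k -> g, p -> b, s -> z, t -> d / V _ V: fires at position(s) 3: puzomrazudlunu
surface: puzomrazudlunu

cell TOR=ta, CLASS=pa, KEL=ol:
underlying: i-semrazid-vu-la
1. e -> o, i -> u / B C0 _: fires at position(s) 8: isemrazudvula
2. f -> v, k -> g, p -> b, s -> z, t -> d / V _ V: fires at position(s) 2: izemrazudvula
surface: izemrazudvula

cell TOR=so, CLASS=mi, KEL=ol:
underlying: mov-semrazid-vu-ni
1. e -> o, i -> u / B C0 _: fires at position(s) 5, 10, 15: movsomrazudvunu
2. f -> v, k -> g, p -> b, s -> z, t -> d / V _ V: no change
surface: movsomrazudvunu


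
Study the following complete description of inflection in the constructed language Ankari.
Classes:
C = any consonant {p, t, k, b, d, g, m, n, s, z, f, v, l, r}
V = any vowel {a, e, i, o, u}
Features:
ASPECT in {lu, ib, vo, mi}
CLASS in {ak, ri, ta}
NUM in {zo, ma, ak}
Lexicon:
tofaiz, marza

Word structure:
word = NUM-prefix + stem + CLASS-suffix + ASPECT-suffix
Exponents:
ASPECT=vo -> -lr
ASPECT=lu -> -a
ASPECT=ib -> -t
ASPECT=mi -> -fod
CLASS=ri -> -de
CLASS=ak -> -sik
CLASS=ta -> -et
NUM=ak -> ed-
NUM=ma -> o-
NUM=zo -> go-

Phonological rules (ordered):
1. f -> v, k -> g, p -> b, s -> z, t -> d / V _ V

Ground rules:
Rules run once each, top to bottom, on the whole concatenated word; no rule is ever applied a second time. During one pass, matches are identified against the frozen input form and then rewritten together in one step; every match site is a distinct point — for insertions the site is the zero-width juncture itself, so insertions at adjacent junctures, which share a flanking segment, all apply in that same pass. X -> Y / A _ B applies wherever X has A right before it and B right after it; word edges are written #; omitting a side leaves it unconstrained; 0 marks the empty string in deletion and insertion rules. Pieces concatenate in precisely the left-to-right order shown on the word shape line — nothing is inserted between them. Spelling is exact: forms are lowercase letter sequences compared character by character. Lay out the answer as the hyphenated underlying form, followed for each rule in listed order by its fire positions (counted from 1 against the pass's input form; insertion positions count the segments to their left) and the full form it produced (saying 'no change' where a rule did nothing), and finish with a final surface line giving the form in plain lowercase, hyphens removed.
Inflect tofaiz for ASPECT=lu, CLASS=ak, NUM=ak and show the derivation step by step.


underlying: ed-tofaiz-sik-a
1. f -> v, k -> g, p -> b, s -> z, t -> d / V _ V: fires at position(s) 5, 11: edtovaizsiga
surface: edtovaizsiga


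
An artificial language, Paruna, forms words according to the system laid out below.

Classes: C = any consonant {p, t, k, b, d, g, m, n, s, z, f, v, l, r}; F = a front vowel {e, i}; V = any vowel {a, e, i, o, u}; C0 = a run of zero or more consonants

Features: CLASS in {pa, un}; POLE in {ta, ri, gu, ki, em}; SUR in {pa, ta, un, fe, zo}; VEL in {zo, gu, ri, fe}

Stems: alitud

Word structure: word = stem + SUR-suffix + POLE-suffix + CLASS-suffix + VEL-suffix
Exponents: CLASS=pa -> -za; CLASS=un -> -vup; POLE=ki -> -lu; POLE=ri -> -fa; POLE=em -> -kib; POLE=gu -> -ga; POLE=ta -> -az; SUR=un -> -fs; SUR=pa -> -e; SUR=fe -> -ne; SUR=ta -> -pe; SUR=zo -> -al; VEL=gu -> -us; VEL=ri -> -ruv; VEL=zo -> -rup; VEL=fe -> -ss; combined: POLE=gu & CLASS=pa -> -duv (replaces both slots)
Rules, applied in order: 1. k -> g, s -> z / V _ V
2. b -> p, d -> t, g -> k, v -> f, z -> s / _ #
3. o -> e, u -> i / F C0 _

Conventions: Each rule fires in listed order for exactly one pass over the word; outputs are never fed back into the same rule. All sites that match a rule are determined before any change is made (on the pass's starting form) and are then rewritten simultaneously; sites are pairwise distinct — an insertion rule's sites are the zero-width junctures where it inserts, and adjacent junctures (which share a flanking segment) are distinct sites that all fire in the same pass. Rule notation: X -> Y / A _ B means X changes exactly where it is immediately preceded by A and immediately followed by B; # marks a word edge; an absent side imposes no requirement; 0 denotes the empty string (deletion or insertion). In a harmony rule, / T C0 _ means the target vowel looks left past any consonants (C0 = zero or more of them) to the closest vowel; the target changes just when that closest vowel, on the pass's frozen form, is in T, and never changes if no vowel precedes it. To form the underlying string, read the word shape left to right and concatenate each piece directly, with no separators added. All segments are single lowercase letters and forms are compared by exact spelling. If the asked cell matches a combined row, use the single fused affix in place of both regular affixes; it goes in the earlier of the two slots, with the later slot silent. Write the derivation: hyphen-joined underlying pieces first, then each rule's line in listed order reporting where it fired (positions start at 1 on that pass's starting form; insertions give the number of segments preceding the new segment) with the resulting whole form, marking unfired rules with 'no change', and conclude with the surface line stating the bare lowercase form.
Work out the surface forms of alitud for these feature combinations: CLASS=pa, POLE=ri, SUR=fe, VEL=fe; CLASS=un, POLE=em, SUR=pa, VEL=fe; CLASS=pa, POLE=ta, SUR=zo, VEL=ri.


cell CLASS=pa, POLE=ri, SUR=fe, VEL=fe:
underlying: alitud-ne-fa-za-ss
1. k -> g, s -> z / V _ V: no change
2. b -> p, d -> t, g -> k, v -> f, z -> s / _ #: no change
3. o -> e, u -> i / F C0 _: fires at position(s) 5: alitidnefazass
surface: alitidnefazass

cell CLASS=un, POLE=em, SUR=pa, VEL=fe:
underlying: alitud-e-kib-vup-ss
1. k -> g, s -> z / V _ V: fires at position(s) 8: alitudegibvupss
2. b -> p, d -> t, g -> k, v -> f, z -> s / _ #: no change
3. o -> e, u -> i / F C0 _: fires at position(s) 5, 12: alitidegibvipss
surface: alitidegibvipss

cell CLASS=pa, POLE=ta, SUR=zo, VEL=ri:
underlying: alitud-al-az-za-ruv
1. k -> g, s -> z / V _ V: no change
2. b -> p, d -> t, g -> k, v -> f, z -> s / _ #: fires at position(s) 15: alitudalazzaruf
3. o -> e, u -> i / F C0 _: fires at position(s) 5: alitidalazzaruf
surface: alitidalazzaruf


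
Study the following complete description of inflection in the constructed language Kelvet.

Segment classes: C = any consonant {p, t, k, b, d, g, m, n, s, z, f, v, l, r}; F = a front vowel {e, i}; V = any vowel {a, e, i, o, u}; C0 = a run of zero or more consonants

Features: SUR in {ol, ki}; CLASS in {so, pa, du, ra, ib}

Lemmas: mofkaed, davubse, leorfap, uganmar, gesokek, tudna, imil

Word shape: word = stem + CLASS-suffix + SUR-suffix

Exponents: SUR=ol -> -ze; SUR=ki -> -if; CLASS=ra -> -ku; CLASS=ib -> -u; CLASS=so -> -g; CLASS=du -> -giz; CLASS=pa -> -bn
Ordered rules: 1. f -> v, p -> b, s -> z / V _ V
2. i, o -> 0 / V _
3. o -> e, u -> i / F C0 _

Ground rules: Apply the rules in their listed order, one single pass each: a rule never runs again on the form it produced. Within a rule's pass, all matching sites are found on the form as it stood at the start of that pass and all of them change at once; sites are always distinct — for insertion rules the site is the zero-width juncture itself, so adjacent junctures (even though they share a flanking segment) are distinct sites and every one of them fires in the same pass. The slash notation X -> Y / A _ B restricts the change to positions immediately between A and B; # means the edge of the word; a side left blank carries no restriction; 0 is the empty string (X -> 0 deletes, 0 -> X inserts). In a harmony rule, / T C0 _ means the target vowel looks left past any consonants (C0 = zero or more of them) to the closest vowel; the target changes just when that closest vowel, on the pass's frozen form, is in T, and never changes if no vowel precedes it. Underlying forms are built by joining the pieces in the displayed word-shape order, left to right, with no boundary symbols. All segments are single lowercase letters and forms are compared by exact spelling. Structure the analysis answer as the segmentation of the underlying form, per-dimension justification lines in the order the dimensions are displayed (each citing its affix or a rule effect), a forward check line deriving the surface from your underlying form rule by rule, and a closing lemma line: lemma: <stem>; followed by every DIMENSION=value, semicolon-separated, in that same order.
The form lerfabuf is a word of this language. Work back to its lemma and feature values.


underlying: leorfap-u-if
SUR=ki - signalled by the affix -if
CLASS=ib - signalled by the affix -u
check: leorfapuif -> leorfabuif -> lerfabuf -> lerfabuf
lemma: leorfap; SUR=ki; CLASS=ib


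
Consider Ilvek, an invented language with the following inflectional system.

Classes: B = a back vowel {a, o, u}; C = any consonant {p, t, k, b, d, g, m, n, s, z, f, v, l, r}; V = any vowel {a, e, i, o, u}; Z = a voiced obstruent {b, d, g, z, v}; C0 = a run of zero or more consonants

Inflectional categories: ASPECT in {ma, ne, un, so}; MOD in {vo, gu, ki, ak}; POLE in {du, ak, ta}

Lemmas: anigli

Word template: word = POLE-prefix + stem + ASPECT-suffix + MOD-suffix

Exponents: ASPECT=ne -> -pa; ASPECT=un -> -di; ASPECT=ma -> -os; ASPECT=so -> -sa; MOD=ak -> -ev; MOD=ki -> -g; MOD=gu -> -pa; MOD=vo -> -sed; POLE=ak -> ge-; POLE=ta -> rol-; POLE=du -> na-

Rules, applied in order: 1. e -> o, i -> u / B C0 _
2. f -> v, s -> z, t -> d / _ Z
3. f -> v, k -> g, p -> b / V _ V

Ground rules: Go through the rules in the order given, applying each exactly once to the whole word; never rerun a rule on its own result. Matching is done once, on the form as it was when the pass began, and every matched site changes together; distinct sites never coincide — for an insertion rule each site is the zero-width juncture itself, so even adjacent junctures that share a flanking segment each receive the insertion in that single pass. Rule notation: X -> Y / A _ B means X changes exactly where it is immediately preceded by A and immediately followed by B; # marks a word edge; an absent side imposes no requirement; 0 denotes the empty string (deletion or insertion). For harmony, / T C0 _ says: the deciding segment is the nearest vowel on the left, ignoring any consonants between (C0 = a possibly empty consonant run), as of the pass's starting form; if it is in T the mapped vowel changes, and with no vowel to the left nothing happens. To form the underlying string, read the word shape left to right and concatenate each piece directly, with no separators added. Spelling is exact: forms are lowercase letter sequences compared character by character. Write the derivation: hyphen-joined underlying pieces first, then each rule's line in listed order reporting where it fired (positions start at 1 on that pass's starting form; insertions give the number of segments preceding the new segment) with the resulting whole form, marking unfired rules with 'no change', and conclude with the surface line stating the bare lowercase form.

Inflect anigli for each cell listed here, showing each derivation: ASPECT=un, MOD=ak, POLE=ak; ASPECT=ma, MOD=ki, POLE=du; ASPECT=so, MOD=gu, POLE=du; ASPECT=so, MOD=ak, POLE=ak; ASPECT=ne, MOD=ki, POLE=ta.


cell ASPECT=un, MOD=ak, POLE=ak:
underlying: ge-anigli-di-ev
1. e -> o, i -> u / B C0 _: fires at position(s) 5: geanuglidiev
2. f -> v, s -> z, t -> d / _ Z: no change
3. f -> v, k -> g, p -> b / V _ V: no change
surface: geanuglidiev

cell ASPECT=ma, MOD=ki, POLE=du:
underlying: na-anigli-os-g
1. e -> o, i -> u / B C0 _: fires at position(s) 5: naanugliosg
2. f -> v, s -> z, t -> d / _ Z: fires at position(s) 10: naanugliozg
3. f -> v, k -> g, p -> b / V _ V: no change
surface: naanugliozg

cell ASPECT=so, MOD=gu, POLE=du:
underlying: na-anigli-sa-pa
1. e -> o, i -> u / B C0 _: fires at position(s) 5: naanuglisapa
2. f -> v, s -> z, t -> d / _ Z: no change
3. f -> v, k -> g, p -> b / V _ V: fires at position(s) 11: naanuglisaba
surface: naanuglisaba

cell ASPECT=so, MOD=ak, POLE=ak:
underlying: ge-anigli-sa-ev
1. e -> o, i -> u / B C0 _: fires at position(s) 5, 11: geanuglisaov
2. f -> v, s -> z, t -> d / _ Z: no change
3. f -> v, k -> g, p -> b / V _ V: no change
surface: geanuglisaov

cell ASPECT=ne, MOD=ki, POLE=ta:
underlying: rol-anigli-pa-g
1. e -> o, i -> u / B C0 _: fires at position(s) 6: rolanuglipag
2. f -> v, s -> z, t -> d / _ Z: no change
3. f -> v, k -> g, p -> b / V _ V: fires at position(s) 10: rolanuglibag
surface: rolanuglibag
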